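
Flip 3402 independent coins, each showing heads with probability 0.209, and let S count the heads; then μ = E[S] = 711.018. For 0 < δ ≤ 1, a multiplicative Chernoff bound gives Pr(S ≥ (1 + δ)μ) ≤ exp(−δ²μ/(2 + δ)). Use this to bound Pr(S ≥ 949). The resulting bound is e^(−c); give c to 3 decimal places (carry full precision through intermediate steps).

Write 949 = (1 + δ)μ, so δ = 949/711.018 − 1 = 0.334706…
Then the exponent is δ²μ/(2 + δ) = (949 − μ)² / (μ·(2 + δ)) = 34.117360.

34.117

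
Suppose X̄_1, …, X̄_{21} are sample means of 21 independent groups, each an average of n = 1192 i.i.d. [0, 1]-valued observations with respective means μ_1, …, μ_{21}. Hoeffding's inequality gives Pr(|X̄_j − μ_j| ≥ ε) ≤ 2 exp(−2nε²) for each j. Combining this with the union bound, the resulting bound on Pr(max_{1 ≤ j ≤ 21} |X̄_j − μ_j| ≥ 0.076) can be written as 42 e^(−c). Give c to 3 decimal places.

Union bound over the 21 events: Pr(max_{1 ≤ j ≤ 21} |X̄_j − μ_j| ≥ 0.076) ≤ 21·2·exp(−2nε²) = 42 exp(−2·1192·0.076²).
So c = 2·1192·0.076² = 13.7700.

13.770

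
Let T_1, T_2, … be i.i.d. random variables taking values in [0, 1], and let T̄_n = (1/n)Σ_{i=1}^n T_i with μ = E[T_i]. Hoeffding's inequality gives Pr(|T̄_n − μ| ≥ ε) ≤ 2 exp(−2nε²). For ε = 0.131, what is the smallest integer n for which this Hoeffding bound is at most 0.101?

87

Require 2·exp(−2nε²) ≤ 0.101, i.e. 2nε² ≥ ln(2/0.101) = 2.985782.
So n ≥ 2.985782 / (2·0.131²) = 86.993.
The smallest integer n is 87.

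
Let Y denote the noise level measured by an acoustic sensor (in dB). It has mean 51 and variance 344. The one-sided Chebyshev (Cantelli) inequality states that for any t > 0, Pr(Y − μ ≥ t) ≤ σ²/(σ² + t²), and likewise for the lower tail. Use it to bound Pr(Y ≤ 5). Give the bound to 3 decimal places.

Here σ² = 344 and t = 46, so σ² + t² = 2460.
Cantelli's bound: 344/2460 = 0.1398.

0.140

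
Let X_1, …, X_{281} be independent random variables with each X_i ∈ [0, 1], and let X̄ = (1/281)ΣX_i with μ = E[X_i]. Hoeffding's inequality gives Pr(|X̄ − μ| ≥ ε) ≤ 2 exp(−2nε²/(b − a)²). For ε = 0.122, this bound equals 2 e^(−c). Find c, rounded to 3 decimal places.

8.365

c = 2nε²/(b − a)² = 2·281·0.122² / 1² = 8.3648.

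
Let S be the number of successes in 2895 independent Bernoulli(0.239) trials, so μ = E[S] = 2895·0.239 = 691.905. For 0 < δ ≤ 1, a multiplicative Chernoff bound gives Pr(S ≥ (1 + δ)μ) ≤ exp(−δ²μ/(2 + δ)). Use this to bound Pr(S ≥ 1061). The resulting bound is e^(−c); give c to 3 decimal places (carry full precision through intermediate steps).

77.717

Write 1061 = (1 + δ)μ, so δ = 1061/691.905 − 1 = 0.5334475…
Then the exponent is δ²μ/(2 + δ) = (1061 − μ)² / (μ·(2 + δ)) = 77.717343.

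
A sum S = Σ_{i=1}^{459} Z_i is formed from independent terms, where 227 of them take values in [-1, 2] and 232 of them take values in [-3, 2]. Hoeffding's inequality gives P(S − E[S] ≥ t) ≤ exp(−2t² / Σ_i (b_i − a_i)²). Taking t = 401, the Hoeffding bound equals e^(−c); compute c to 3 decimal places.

Σ(b_i − a_i)² = 227·3² + 232·5² = 7843.
c = 2t² / 7843 = 2·401² / 7843 = 41.0050.

41.005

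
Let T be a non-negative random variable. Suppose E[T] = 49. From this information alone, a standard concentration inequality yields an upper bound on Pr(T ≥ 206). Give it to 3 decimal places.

Only the mean of a non-negative variable is known, so Markov's inequality is the applicable tail bound.
Markov's inequality: for a non-negative random variable, Pr(T ≥ a) ≤ E[T]/a.
Here E[T] = 49 and a = 206, so the bound is 49/206 = 0.2379.

0.238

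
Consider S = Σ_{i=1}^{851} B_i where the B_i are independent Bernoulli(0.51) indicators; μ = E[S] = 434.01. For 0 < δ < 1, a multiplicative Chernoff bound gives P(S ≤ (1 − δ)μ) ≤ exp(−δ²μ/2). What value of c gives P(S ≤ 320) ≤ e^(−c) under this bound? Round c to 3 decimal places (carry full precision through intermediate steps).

14.975

Write 320 = (1 − δ)μ, so δ = 1 − 320/434.01 = 0.2626898…
Then the exponent is δ²μ/2 = (μ − 320)²/(2μ) = 14.974632.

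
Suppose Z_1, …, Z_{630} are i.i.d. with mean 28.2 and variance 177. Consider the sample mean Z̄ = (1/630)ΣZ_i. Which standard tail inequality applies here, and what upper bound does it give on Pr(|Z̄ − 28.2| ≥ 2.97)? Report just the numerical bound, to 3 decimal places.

0.032

With mean and variance of each term known, Chebyshev's inequality bounds the deviation of the sum (or sample mean).
Var(Z̄) = Var(Z_i)/n = 177/630 = 0.28095.
Chebyshev: Pr(|Z̄ − 28.2| ≥ 2.97) ≤ Var(Z̄)/(2.97)² = 177/(630·2.97²) = 0.0319.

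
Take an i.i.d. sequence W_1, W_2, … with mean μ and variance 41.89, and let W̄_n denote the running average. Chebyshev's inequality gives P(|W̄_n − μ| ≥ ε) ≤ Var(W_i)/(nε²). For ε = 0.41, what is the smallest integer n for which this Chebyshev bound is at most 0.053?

4702

Require 41.89/(n·0.41²) ≤ 0.053, i.e. n ≥ 41.89/(0.053·0.41²) = 4701.828.
The smallest integer n is 4702.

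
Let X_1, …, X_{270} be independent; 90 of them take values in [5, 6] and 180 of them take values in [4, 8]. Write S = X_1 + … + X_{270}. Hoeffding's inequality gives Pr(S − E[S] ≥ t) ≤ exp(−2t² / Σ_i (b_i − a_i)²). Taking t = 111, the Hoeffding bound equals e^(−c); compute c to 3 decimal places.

8.297

Σ(b_i − a_i)² = 90·1² + 180·4² = 2970.
c = 2t² / 2970 = 2·111² / 2970 = 8.2970.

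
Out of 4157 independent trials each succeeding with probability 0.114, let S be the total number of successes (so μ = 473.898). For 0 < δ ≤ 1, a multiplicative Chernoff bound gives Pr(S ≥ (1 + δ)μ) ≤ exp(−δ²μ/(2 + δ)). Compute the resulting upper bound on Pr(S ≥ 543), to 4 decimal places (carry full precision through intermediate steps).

Write 543 = (1 + δ)μ, so δ = 543/473.898 − 1 = 0.1458162…
Then the exponent is δ²μ/(2 + δ) = (543 − μ)² / (μ·(2 + δ)) = 4.695738.
Bound = exp(−4.695738) = 0.00913.

0.0091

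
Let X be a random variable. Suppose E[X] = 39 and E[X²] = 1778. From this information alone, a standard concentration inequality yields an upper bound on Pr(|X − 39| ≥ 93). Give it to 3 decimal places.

The first two moments determine the variance, so Chebyshev's inequality is the sharpest standard bound available.
Var(X) = E[X²] − (E[X])² = 1778 − 1521 = 257.
Chebyshev's inequality: Pr(|X − μ| ≥ t) ≤ Var(X)/t² = 257/8649 = 0.0297.

0.030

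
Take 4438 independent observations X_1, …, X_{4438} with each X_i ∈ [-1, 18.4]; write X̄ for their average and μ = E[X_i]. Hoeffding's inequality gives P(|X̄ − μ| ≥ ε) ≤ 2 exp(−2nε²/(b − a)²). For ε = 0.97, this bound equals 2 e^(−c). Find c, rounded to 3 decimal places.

c = 2nε²/(b − a)² = 2·4438·0.97² / 19.4² = 22.1900.

22.190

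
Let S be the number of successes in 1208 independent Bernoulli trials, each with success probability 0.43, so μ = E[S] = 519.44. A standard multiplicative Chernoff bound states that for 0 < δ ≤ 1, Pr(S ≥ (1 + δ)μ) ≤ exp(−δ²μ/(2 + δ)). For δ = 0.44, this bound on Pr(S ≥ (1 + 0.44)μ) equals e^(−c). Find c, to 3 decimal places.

41.215

c = δ²μ/(2 + δ) = 0.44²·519.44/(2 + 0.44) = 41.2146.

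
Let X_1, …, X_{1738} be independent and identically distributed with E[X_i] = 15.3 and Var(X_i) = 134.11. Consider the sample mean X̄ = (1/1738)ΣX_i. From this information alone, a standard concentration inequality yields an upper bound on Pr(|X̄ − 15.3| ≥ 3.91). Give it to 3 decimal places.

0.005

With mean and variance of each term known, Chebyshev's inequality bounds the deviation of the sum (or sample mean).
Var(X̄) = Var(X_i)/n = 134.11/1738 = 0.077163.
Chebyshev: Pr(|X̄ − 15.3| ≥ 3.91) ≤ Var(X̄)/(3.91)² = 134.11/(1738·3.91²) = 0.0050.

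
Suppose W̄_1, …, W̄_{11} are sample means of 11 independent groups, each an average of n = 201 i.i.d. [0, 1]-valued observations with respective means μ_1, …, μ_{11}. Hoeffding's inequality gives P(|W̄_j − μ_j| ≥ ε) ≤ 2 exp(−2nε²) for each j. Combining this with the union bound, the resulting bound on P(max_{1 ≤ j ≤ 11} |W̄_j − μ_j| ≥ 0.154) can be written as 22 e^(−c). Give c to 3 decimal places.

9.534

Union bound over the 11 events: P(max_{1 ≤ j ≤ 11} |W̄_j − μ_j| ≥ 0.154) ≤ 11·2·exp(−2nε²) = 22 exp(−2·201·0.154²).
So c = 2·201·0.154² = 9.5338.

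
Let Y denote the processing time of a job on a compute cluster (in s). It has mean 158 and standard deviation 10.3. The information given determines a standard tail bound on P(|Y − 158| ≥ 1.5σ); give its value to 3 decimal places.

Mean and variance are known, so Chebyshev's inequality applies.
Chebyshev: P(|Y − μ| ≥ t) ≤ Var(Y)/t².
Var(Y) = σ² = 10.3² = 106.09.
t = 1.5·10.3 = 15.45.
Bound = 106.09 / 238.7025 = 0.4444.

0.444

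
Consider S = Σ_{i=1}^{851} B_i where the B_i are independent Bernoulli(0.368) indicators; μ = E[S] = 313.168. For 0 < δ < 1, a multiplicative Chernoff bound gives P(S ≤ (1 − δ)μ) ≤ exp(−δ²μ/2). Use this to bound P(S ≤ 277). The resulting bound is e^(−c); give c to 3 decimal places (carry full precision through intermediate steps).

2.089

Write 277 = (1 − δ)μ, so δ = 1 − 277/313.168 = 0.1154907…
Then the exponent is δ²μ/2 = (μ − 277)²/(2μ) = 2.088534.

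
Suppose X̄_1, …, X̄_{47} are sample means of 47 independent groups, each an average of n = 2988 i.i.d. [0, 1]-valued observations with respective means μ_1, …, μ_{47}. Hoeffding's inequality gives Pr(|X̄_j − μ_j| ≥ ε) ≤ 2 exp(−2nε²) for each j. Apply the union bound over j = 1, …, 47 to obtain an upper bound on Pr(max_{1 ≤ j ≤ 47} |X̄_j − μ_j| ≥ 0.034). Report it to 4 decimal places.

0.0940

Per-experiment Hoeffding bound: 2·exp(−2·2988·0.034²) = 2·exp(−6.90826) = 0.001999.
Union bound over 47 events: 47·0.001999 = 0.09395.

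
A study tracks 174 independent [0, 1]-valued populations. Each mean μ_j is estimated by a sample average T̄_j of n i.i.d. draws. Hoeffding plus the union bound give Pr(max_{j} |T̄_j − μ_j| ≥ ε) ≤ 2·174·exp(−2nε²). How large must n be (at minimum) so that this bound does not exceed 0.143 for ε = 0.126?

246

Need 2·174·exp(−2nε²) ≤ 0.143, i.e. exp(−2nε²) ≤ 0.143/348.
So 2nε² ≥ ln(348/0.143) = 7.797113.
Hence n ≥ 7.797113/(2·0.126²) = 245.563.
The smallest integer n is 246.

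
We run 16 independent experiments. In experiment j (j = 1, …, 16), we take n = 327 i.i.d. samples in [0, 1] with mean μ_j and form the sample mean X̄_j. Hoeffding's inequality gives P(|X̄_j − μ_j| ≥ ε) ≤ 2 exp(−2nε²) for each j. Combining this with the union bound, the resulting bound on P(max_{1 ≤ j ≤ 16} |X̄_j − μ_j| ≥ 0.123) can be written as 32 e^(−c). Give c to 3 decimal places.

9.894

Union bound over the 16 events: P(max_{1 ≤ j ≤ 16} |X̄_j − μ_j| ≥ 0.123) ≤ 16·2·exp(−2nε²) = 32 exp(−2·327·0.123²).
So c = 2·327·0.123² = 9.8944.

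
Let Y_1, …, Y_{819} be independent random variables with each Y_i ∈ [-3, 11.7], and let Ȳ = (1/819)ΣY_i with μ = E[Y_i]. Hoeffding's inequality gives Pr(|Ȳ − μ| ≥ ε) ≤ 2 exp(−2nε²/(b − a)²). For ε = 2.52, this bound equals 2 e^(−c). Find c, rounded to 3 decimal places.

c = 2nε²/(b − a)² = 2·819·2.52² / 14.7² = 48.1371.

48.137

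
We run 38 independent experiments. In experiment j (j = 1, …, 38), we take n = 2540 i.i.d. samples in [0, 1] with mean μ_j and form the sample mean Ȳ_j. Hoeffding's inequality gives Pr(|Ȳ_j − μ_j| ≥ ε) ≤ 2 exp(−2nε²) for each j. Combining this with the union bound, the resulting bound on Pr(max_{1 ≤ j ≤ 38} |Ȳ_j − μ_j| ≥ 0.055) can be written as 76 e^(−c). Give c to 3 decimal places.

Union bound over the 38 events: Pr(max_{1 ≤ j ≤ 38} |Ȳ_j − μ_j| ≥ 0.055) ≤ 38·2·exp(−2nε²) = 76 exp(−2·2540·0.055²).
So c = 2·2540·0.055² = 15.3670.

15.367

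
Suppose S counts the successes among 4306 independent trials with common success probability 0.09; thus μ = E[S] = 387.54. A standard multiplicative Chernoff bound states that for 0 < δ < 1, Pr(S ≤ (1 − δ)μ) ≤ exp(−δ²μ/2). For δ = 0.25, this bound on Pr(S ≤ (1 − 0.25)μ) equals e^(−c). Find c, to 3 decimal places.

12.111

c = δ²μ/2 = 0.25²·387.54/2 = 12.1106.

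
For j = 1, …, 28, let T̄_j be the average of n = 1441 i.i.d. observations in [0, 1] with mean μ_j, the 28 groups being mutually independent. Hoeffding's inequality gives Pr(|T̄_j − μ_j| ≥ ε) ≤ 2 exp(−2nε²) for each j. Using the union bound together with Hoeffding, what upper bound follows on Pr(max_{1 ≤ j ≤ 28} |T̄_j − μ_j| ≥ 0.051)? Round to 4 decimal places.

Per-experiment Hoeffding bound: 2·exp(−2·1441·0.051²) = 2·exp(−7.49608) = 0.0011105.
Union bound over 28 events: 28·0.0011105 = 0.03109.

0.0311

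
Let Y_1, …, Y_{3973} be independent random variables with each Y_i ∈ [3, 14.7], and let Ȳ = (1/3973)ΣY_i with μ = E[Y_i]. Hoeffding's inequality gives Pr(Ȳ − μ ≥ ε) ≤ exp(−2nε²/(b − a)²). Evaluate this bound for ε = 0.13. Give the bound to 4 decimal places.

0.3749

Exponent: 2nε²/(b − a)² = 2·3973·0.13² / 11.7² = 0.98099.
Bound = exp(−0.98099) = 0.37494.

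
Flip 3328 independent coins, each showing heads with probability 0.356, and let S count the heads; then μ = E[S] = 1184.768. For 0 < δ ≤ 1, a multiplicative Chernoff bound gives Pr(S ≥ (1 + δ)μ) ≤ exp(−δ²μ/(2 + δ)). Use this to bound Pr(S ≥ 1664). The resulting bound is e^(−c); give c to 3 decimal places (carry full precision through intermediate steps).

80.618

Write 1664 = (1 + δ)μ, so δ = 1664/1184.768 − 1 = 0.4044944…
Then the exponent is δ²μ/(2 + δ) = (1664 − μ)² / (μ·(2 + δ)) = 80.618467.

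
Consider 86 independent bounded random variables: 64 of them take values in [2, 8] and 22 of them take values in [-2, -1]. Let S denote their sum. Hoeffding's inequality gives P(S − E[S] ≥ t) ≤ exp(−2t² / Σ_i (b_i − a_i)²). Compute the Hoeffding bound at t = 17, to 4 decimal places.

0.7800

Σ(b_i − a_i)² = 64·6² + 22·1² = 2326.
Exponent = 2·17² / 2326 = 0.24850.
Bound = exp(−0.24850) = 0.77997.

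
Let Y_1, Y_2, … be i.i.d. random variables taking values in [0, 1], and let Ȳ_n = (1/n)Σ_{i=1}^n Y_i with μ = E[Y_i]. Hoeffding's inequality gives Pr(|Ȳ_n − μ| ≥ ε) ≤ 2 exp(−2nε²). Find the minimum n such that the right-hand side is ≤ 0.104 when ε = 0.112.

118

Require 2·exp(−2nε²) ≤ 0.104, i.e. 2nε² ≥ ln(2/0.104) = 2.956512.
So n ≥ 2.956512 / (2·0.112²) = 117.846.
The smallest integer n is 118.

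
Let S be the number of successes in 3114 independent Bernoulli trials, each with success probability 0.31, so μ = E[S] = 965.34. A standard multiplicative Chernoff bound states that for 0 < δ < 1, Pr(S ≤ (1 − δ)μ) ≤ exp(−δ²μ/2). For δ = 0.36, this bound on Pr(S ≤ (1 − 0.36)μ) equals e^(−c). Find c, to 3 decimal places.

c = δ²μ/2 = 0.36²·965.34/2 = 62.5540.

62.554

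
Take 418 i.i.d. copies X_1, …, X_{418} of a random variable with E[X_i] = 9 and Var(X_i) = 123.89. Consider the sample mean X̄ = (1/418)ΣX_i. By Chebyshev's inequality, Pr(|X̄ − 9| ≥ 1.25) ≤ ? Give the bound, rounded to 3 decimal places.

Var(X̄) = Var(X_i)/n = 123.89/418 = 0.29639.
Chebyshev: Pr(|X̄ − 9| ≥ 1.25) ≤ Var(X̄)/(1.25)² = 123.89/(418·1.25²) = 0.1897.

0.190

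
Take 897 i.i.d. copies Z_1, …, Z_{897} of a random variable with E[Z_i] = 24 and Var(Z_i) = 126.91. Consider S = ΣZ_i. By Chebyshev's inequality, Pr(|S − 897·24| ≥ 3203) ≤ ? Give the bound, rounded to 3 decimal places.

Var(S) = n·Var(Z_i) = 897·126.91 = 113838.27.
Chebyshev: Pr(|S − 897·24| ≥ 3203) ≤ Var(S)/3203² = 113838.27/10259209 = 0.0111.

0.011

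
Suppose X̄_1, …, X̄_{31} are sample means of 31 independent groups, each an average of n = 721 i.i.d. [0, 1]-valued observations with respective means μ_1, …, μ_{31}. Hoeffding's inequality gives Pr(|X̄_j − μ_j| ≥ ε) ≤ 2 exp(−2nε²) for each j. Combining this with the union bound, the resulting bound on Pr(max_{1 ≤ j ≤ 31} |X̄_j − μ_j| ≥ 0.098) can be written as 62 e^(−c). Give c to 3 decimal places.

13.849

Union bound over the 31 events: Pr(max_{1 ≤ j ≤ 31} |X̄_j − μ_j| ≥ 0.098) ≤ 31·2·exp(−2nε²) = 62 exp(−2·721·0.098²).
So c = 2·721·0.098² = 13.8490.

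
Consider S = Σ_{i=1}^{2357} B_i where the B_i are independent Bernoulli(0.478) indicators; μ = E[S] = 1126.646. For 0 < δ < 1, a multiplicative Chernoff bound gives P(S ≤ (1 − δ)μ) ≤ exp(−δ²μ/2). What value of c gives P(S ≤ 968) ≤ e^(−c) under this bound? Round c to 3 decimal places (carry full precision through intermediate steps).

Write 968 = (1 − δ)μ, so δ = 1 − 968/1126.646 = 0.1408126…
Then the exponent is δ²μ/2 = (μ − 968)²/(2μ) = 11.169681.

11.170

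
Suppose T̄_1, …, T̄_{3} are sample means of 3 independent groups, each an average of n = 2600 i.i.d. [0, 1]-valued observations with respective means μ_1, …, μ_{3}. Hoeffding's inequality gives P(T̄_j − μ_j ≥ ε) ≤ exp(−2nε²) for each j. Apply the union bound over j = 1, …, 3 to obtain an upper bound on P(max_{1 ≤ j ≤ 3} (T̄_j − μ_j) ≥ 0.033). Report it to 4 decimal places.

0.0104

Per-experiment Hoeffding bound: exp(−2·2600·0.033²) = exp(−5.66280) = 0.0034728.
Union bound over 3 events: 3·0.0034728 = 0.01042.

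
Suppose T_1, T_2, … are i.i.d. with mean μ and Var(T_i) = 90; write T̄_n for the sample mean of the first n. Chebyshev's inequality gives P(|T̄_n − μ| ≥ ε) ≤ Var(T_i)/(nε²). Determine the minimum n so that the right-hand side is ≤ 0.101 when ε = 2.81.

113

Require 90/(n·2.81²) ≤ 0.101, i.e. n ≥ 90/(0.101·2.81²) = 112.852.
The smallest integer n is 113.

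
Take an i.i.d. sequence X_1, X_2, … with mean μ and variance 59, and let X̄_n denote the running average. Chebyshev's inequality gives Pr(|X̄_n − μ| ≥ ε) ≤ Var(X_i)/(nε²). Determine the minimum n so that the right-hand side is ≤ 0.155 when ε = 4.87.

17

Require 59/(n·4.87²) ≤ 0.155, i.e. n ≥ 59/(0.155·4.87²) = 16.050.
The smallest integer n is 17.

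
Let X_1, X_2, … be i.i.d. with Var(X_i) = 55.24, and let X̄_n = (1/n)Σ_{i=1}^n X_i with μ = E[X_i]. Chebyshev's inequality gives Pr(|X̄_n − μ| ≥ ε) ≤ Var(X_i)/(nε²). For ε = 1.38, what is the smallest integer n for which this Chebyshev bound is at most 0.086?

Require 55.24/(n·1.38²) ≤ 0.086, i.e. n ≥ 55.24/(0.086·1.38²) = 337.285.
The smallest integer n is 338.

338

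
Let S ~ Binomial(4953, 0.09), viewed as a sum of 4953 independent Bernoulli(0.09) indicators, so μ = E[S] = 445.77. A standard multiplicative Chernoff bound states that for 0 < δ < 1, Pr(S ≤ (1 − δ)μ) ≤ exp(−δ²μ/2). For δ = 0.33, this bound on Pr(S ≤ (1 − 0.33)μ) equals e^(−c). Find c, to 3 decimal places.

c = δ²μ/2 = 0.33²·445.77/2 = 24.2722.

24.272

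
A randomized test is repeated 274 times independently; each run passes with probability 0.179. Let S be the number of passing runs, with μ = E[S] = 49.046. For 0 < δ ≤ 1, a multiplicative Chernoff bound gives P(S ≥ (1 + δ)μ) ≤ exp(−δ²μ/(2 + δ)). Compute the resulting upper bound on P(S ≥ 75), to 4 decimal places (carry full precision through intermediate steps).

Write 75 = (1 + δ)μ, so δ = 75/49.046 − 1 = 0.5291767…
Then the exponent is δ²μ/(2 + δ) = (75 − μ)² / (μ·(2 + δ)) = 5.430325.
Bound = exp(−5.430325) = 0.00438.

0.0044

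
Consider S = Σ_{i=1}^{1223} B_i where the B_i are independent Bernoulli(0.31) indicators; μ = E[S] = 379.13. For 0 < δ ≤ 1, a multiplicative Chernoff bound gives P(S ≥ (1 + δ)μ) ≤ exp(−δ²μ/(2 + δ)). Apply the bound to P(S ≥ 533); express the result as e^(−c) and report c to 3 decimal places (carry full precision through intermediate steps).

25.957

Write 533 = (1 + δ)μ, so δ = 533/379.13 − 1 = 0.4058502…
Then the exponent is δ²μ/(2 + δ) = (533 − μ)² / (μ·(2 + δ)) = 25.956801.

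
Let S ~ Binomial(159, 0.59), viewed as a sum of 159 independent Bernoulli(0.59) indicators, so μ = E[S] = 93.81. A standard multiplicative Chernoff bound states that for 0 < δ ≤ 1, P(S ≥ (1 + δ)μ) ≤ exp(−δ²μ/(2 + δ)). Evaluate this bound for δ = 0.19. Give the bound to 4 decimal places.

0.2130

Exponent = δ²μ/(2 + δ) = 0.19²·93.81/2.19 = 1.5464.
Bound = exp(−1.5464) = 0.21302.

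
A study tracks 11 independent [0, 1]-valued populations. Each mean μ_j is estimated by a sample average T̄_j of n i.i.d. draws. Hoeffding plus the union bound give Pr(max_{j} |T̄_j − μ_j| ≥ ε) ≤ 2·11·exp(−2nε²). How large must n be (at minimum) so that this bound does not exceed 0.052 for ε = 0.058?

Need 2·11·exp(−2nε²) ≤ 0.052, i.e. exp(−2nε²) ≤ 0.052/22.
So 2nε² ≥ ln(22/0.052) = 6.047554.
Hence n ≥ 6.047554/(2·0.058²) = 898.864.
The smallest integer n is 899.

899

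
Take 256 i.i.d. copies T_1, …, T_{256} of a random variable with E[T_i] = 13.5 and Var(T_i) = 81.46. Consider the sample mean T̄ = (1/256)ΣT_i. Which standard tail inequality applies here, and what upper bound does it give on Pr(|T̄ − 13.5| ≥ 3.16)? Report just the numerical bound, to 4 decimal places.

0.0319

With mean and variance of each term known, Chebyshev's inequality bounds the deviation of the sum (or sample mean).
Var(T̄) = Var(T_i)/n = 81.46/256 = 0.3182.
Chebyshev: Pr(|T̄ − 13.5| ≥ 3.16) ≤ Var(T̄)/(3.16)² = 81.46/(256·3.16²) = 0.0319.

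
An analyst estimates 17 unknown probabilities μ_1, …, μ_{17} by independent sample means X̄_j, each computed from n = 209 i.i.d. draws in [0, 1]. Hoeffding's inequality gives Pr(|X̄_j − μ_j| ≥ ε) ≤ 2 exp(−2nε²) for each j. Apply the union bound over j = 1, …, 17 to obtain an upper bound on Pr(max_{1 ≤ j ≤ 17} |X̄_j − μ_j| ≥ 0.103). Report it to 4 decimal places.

Per-experiment Hoeffding bound: 2·exp(−2·209·0.103²) = 2·exp(−4.43456) = 0.023721.
Union bound over 17 events: 17·0.023721 = 0.40325.

0.4032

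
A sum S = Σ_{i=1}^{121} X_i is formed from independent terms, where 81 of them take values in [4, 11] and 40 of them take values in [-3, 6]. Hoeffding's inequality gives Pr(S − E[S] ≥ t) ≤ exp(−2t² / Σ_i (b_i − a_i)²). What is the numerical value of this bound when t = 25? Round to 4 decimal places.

Σ(b_i − a_i)² = 81·7² + 40·9² = 7209.
Exponent = 2·25² / 7209 = 0.17339.
Bound = exp(−0.17339) = 0.84081.

0.8408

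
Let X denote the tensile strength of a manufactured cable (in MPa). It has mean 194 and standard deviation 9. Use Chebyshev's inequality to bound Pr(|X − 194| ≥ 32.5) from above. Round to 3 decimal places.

0.077

Chebyshev: Pr(|X − μ| ≥ t) ≤ Var(X)/t².
Var(X) = σ² = 9² = 81.
Bound = 81 / 1056.25 = 0.0767.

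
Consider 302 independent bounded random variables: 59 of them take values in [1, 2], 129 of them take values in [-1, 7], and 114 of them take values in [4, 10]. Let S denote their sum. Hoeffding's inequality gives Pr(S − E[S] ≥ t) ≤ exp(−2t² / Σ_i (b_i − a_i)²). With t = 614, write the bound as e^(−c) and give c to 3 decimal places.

60.713

Σ(b_i − a_i)² = 59·1² + 129·8² + 114·6² = 12419.
c = 2t² / 12419 = 2·614² / 12419 = 60.7128.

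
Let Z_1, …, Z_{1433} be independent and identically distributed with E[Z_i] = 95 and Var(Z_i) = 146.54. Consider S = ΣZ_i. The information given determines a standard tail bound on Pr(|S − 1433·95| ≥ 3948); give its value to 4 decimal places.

With mean and variance of each term known, Chebyshev's inequality bounds the deviation of the sum (or sample mean).
Var(S) = n·Var(Z_i) = 1433·146.54 = 209991.82.
Chebyshev: Pr(|S − 1433·95| ≥ 3948) ≤ Var(S)/3948² = 209991.82/15586704 = 0.0135.

0.0135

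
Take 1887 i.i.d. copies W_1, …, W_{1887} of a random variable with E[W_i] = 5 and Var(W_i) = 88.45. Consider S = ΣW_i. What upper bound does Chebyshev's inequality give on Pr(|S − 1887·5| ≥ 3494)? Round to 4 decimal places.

Var(S) = n·Var(W_i) = 1887·88.45 = 166905.15.
Chebyshev: Pr(|S − 1887·5| ≥ 3494) ≤ Var(S)/3494² = 166905.15/12208036 = 0.0137.

0.0137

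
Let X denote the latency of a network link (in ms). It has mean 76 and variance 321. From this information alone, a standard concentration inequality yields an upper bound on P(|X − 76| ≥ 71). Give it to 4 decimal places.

0.0637

Mean and variance are known, so Chebyshev's inequality applies.
Chebyshev: P(|X − μ| ≥ t) ≤ Var(X)/t².
Bound = 321 / 5041 = 0.0637.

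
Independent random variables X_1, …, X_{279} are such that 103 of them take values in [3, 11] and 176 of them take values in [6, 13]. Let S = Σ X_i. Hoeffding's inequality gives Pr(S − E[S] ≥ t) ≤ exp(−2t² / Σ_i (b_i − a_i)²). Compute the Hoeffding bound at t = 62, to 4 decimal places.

0.6034

Σ(b_i − a_i)² = 103·8² + 176·7² = 15216.
Exponent = 2·62² / 15216 = 0.50526.
Bound = exp(−0.50526) = 0.60335.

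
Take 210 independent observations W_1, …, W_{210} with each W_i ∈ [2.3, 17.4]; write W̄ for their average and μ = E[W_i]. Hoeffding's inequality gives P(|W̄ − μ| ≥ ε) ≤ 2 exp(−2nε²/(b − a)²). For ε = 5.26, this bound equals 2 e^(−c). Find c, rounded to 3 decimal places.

50.964

c = 2nε²/(b − a)² = 2·210·5.26² / 15.1² = 50.9644.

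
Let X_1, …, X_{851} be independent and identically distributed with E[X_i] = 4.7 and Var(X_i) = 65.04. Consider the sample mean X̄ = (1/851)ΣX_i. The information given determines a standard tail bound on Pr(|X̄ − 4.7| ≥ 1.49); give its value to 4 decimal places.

0.0344

With mean and variance of each term known, Chebyshev's inequality bounds the deviation of the sum (or sample mean).
Var(X̄) = Var(X_i)/n = 65.04/851 = 0.076428.
Chebyshev: Pr(|X̄ − 4.7| ≥ 1.49) ≤ Var(X̄)/(1.49)² = 65.04/(851·1.49²) = 0.0344.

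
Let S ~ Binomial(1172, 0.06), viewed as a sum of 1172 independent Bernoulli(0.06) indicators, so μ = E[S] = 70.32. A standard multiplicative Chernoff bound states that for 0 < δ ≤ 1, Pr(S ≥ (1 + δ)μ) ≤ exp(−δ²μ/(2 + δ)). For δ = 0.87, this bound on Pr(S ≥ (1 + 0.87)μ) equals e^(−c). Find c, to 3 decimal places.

18.545

c = δ²μ/(2 + δ) = 0.87²·70.32/(2 + 0.87) = 18.5454.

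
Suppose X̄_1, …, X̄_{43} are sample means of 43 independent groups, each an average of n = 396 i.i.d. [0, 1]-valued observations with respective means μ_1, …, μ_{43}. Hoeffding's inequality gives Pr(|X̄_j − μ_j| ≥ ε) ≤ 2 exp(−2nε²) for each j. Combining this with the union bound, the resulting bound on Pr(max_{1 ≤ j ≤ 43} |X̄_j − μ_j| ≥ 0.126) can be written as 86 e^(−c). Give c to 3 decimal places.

12.574

Union bound over the 43 events: Pr(max_{1 ≤ j ≤ 43} |X̄_j − μ_j| ≥ 0.126) ≤ 43·2·exp(−2nε²) = 86 exp(−2·396·0.126²).
So c = 2·396·0.126² = 12.5738.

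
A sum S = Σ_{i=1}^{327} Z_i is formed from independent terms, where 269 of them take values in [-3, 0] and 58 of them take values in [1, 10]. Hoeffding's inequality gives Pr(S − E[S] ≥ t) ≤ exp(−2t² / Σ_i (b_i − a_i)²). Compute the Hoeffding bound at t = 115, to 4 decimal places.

Σ(b_i − a_i)² = 269·3² + 58·9² = 7119.
Exponent = 2·115² / 7119 = 3.71541.
Bound = exp(−3.71541) = 0.02435.

0.0243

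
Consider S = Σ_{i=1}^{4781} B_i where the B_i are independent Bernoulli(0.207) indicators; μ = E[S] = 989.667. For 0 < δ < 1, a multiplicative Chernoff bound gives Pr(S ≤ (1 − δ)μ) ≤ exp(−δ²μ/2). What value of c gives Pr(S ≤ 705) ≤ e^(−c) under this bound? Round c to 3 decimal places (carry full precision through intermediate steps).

40.941

Write 705 = (1 − δ)μ, so δ = 1 − 705/989.667 = 0.2876392…
Then the exponent is δ²μ/2 = (μ − 705)²/(2μ) = 40.940691.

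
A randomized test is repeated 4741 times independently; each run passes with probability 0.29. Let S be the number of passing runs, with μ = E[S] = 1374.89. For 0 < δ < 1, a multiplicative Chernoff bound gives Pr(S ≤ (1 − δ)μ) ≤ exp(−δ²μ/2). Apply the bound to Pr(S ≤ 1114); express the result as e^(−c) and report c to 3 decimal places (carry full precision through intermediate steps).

Write 1114 = (1 − δ)μ, so δ = 1 − 1114/1374.89 = 0.1897534…
Then the exponent is δ²μ/2 = (μ − 1114)²/(2μ) = 24.752377.

24.752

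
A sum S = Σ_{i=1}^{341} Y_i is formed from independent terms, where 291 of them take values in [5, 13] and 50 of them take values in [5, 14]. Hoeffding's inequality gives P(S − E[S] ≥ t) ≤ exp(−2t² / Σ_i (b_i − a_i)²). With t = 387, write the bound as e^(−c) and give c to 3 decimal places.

Σ(b_i − a_i)² = 291·8² + 50·9² = 22674.
c = 2t² / 22674 = 2·387² / 22674 = 13.2106.

13.211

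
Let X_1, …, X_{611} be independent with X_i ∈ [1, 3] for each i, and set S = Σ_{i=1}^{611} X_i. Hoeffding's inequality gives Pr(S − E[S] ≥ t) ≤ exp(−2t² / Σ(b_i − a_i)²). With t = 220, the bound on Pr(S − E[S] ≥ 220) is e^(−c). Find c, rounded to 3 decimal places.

Σ(b_i − a_i)² = 611·(2)² = 2444.
c = 2t²/2444 = 2·220²/2444 = 39.6072.

39.607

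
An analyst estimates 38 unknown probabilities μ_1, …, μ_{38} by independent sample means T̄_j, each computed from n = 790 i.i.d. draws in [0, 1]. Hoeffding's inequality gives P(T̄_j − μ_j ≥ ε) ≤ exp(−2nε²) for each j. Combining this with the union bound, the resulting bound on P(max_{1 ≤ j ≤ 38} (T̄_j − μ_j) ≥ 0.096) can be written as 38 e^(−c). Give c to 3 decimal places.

14.561

Union bound over the 38 events: P(max_{1 ≤ j ≤ 38} (T̄_j − μ_j) ≥ 0.096) ≤ 38·exp(−2nε²) = 38 exp(−2·790·0.096²).
So c = 2·790·0.096² = 14.5613.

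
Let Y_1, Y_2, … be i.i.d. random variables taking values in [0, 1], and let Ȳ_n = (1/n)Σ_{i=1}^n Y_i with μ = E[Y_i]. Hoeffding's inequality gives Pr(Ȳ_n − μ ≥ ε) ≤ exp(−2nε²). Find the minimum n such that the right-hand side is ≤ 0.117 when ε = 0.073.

202

Require exp(−2nε²) ≤ 0.117, i.e. 2nε² ≥ ln(1/0.117) = 2.145581.
So n ≥ 2.145581 / (2·0.073²) = 201.312.
The smallest integer n is 202.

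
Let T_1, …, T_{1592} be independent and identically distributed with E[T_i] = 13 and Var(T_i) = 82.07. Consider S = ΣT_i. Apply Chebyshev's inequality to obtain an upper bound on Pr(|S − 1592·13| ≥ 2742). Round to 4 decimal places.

Var(S) = n·Var(T_i) = 1592·82.07 = 130655.44.
Chebyshev: Pr(|S − 1592·13| ≥ 2742) ≤ Var(S)/2742² = 130655.44/7518564 = 0.0174.

0.0174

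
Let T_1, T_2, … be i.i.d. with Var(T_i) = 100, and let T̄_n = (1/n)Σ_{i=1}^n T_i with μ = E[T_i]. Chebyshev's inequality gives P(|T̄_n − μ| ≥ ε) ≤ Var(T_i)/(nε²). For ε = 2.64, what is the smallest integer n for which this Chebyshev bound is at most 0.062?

232

Require 100/(n·2.64²) ≤ 0.062, i.e. n ≥ 100/(0.062·2.64²) = 231.420.
The smallest integer n is 232.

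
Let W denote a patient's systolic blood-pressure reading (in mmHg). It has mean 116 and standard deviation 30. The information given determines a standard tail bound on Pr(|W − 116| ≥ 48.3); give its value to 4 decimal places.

0.3858

Mean and variance are known, so Chebyshev's inequality applies.
Chebyshev: Pr(|W − μ| ≥ t) ≤ Var(W)/t².
Var(W) = σ² = 30² = 900.
Bound = 900 / 2332.89 = 0.3858.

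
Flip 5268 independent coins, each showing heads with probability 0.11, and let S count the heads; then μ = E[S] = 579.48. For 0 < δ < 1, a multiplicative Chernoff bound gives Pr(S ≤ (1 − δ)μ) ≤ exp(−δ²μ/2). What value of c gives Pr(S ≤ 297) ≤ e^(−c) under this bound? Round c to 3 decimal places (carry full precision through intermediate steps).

68.850

Write 297 = (1 − δ)μ, so δ = 1 − 297/579.48 = 0.4874715…
Then the exponent is δ²μ/2 = (μ − 297)²/(2μ) = 68.850478.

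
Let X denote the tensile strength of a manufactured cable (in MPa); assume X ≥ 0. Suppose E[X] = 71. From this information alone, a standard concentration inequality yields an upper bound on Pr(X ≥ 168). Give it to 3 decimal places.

0.423

Only the mean of a non-negative variable is known, so Markov's inequality is the applicable tail bound.
Markov's inequality: for a non-negative random variable, Pr(X ≥ a) ≤ E[X]/a.
Here E[X] = 71 and a = 168, so the bound is 71/168 = 0.4226.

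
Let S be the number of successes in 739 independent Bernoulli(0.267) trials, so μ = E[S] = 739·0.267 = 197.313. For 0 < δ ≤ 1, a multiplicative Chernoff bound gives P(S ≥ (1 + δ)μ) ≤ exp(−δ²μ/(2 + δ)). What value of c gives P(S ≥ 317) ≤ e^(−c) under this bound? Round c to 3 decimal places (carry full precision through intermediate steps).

Write 317 = (1 + δ)μ, so δ = 317/197.313 − 1 = 0.6065845…
Then the exponent is δ²μ/(2 + δ) = (317 − μ)² / (μ·(2 + δ)) = 27.852646.

27.853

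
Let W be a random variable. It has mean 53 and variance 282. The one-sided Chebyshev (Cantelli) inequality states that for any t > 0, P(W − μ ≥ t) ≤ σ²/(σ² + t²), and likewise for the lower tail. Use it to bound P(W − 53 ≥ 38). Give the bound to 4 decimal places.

Here σ² = 282 and t = 38, so σ² + t² = 1726.
Cantelli's bound: 282/1726 = 0.1634.

0.1634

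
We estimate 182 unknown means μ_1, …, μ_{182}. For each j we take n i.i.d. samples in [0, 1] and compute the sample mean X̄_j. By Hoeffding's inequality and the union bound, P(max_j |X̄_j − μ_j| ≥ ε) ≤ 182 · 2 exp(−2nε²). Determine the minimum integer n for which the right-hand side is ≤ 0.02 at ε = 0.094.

556

Need 2·182·exp(−2nε²) ≤ 0.02, i.e. exp(−2nε²) ≤ 0.02/364.
So 2nε² ≥ ln(364/0.02) = 9.809177.
Hence n ≥ 9.809177/(2·0.094²) = 555.069.
The smallest integer n is 556.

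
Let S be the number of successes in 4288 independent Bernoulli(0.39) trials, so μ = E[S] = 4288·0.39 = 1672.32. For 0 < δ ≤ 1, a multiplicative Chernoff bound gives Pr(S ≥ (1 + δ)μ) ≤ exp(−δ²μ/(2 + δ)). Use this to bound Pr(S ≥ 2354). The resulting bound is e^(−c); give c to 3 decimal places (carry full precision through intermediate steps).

Write 2354 = (1 + δ)μ, so δ = 2354/1672.32 − 1 = 0.4076253…
Then the exponent is δ²μ/(2 + δ) = (2354 − μ)² / (μ·(2 + δ)) = 115.412491.

115.412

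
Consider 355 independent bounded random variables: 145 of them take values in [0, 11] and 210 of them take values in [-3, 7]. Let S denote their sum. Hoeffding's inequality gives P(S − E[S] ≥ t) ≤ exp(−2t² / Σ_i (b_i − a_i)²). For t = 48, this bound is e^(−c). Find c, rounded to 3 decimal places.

0.120

Σ(b_i − a_i)² = 145·11² + 210·10² = 38545.
c = 2t² / 38545 = 2·48² / 38545 = 0.1195.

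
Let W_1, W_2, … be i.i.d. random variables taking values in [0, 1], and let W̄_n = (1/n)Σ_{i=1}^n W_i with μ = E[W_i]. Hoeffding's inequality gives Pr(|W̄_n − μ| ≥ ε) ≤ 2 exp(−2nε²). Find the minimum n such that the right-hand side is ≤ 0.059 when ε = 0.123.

117

Require 2·exp(−2nε²) ≤ 0.059, i.e. 2nε² ≥ ln(2/0.059) = 3.523365.
So n ≥ 3.523365 / (2·0.123²) = 116.444.
The smallest integer n is 117.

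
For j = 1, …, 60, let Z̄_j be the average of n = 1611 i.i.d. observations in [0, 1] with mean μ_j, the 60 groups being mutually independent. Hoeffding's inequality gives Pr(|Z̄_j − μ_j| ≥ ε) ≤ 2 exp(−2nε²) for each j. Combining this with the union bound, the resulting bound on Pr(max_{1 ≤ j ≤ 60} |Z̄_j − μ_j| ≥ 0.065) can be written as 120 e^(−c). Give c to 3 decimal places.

13.613

Union bound over the 60 events: Pr(max_{1 ≤ j ≤ 60} |Z̄_j − μ_j| ≥ 0.065) ≤ 60·2·exp(−2nε²) = 120 exp(−2·1611·0.065²).
So c = 2·1611·0.065² = 13.6129.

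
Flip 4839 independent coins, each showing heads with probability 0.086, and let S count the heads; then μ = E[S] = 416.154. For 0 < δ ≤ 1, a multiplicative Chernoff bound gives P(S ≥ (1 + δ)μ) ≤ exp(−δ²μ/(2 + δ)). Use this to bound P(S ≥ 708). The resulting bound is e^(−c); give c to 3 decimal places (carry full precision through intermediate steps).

75.767

Write 708 = (1 + δ)μ, so δ = 708/416.154 − 1 = 0.7012933…
Then the exponent is δ²μ/(2 + δ) = (708 − μ)² / (μ·(2 + δ)) = 75.767277.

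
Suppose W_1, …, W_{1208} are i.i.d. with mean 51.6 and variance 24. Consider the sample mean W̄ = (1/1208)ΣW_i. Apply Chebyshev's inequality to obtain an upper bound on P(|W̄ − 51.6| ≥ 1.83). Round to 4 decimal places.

Var(W̄) = Var(W_i)/n = 24/1208 = 0.019868.
Chebyshev: P(|W̄ − 51.6| ≥ 1.83) ≤ Var(W̄)/(1.83)² = 24/(1208·1.83²) = 0.0059.

0.0059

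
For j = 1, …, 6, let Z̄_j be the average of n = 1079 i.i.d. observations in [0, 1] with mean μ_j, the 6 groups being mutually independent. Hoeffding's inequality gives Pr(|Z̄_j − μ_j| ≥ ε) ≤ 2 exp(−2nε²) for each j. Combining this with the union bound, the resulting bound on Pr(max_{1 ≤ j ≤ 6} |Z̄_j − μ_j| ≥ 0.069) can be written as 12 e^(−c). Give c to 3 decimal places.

10.274

Union bound over the 6 events: Pr(max_{1 ≤ j ≤ 6} |Z̄_j − μ_j| ≥ 0.069) ≤ 6·2·exp(−2nε²) = 12 exp(−2·1079·0.069²).
So c = 2·1079·0.069² = 10.2742.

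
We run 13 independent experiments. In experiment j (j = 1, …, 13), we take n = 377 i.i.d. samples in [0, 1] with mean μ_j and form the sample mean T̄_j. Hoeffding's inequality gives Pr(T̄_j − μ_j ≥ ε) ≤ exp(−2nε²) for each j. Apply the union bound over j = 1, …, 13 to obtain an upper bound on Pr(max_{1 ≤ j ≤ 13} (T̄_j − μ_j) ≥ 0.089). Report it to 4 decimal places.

0.0331

Per-experiment Hoeffding bound: exp(−2·377·0.089²) = exp(−5.97243) = 0.002548.
Union bound over 13 events: 13·0.002548 = 0.03312.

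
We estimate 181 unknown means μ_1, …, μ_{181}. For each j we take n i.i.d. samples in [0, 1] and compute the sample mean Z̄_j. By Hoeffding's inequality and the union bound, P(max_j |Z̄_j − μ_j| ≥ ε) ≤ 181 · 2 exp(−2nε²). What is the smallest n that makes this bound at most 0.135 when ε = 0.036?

3046

Need 2·181·exp(−2nε²) ≤ 0.135, i.e. exp(−2nε²) ≤ 0.135/362.
So 2nε² ≥ ln(362/0.135) = 7.894125.
Hence n ≥ 7.894125/(2·0.036²) = 3045.573.
The smallest integer n is 3046.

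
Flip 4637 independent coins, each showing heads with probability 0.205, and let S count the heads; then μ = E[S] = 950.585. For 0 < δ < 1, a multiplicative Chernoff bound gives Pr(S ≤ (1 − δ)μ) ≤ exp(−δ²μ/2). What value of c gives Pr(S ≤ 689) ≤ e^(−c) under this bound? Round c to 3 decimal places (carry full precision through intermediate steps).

35.992

Write 689 = (1 − δ)μ, so δ = 1 − 689/950.585 = 0.2751832…
Then the exponent is δ²μ/2 = (μ − 689)²/(2μ) = 35.991896.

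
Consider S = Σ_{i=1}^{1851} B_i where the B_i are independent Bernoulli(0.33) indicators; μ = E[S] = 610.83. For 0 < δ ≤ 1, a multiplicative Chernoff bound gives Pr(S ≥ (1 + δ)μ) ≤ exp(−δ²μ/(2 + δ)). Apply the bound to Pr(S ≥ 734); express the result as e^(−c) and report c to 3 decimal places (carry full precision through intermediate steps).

11.281

Write 734 = (1 + δ)μ, so δ = 734/610.83 − 1 = 0.2016437…
Then the exponent is δ²μ/(2 + δ) = (734 − μ)² / (μ·(2 + δ)) = 11.280867.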